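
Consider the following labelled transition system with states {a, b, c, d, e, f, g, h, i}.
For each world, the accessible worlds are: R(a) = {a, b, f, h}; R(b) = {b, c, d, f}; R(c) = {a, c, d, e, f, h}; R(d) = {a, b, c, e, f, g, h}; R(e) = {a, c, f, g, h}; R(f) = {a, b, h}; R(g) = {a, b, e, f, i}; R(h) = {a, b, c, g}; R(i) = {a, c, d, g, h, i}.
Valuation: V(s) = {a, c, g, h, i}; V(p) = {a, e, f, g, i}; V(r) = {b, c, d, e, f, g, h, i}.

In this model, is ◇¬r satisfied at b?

Recall that ◇ψ holds at a world iff ψ holds at some accessible world.
At b: ◇¬r requires ¬r at some successor in {b, c, d, f}.
  At b: ¬r is false.
  At c: ¬r is false.
  At d: ¬r is false.
  At f: ¬r is false.
So ◇¬r is false at b.

No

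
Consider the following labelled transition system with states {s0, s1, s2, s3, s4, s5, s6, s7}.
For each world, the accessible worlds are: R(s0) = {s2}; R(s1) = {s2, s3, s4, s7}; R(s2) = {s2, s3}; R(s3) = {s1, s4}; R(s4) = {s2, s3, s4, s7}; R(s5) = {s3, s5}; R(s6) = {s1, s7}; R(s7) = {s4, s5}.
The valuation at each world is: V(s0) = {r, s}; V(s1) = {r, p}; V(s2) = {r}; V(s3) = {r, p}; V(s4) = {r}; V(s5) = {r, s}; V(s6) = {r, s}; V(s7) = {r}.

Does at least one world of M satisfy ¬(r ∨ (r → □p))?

No

Recall that □ψ holds at a world iff ψ holds at every accessible world, and ◇ψ holds iff ψ holds at some accessible world.
Let φ = ¬(r ∨ (r → □p)). Evaluate φ at each world:
  s0 (successors {s2}): φ is false.
  s1 (successors {s2, s3, s4, s7}): φ is false.
  s2 (successors {s2, s3}): φ is false.
  s3 (successors {s1, s4}): φ is false.
  s4 (successors {s2, s3, s4, s7}): φ is false.
  s5 (successors {s3, s5}): φ is false.
  s6 (successors {s1, s7}): φ is false.
  s7 (successors {s4, s5}): φ is false.
For instance, at s3:
  At s3: r ∨ (r → □p) is true, so ¬(r ∨ (r → □p)) is false.
    At s3: r is true, r → □p is false, so r ∨ (r → □p) is true.
      At s3: r is true, □p is false, so r → □p is false.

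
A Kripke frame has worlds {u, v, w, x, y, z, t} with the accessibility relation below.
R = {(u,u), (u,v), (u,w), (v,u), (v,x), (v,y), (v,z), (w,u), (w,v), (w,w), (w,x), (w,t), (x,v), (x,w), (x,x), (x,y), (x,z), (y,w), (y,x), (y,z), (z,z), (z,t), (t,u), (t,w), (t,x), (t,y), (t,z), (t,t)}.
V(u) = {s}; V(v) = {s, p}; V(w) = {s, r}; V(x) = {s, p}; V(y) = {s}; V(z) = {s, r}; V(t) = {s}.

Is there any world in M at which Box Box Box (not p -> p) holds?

No

Let φ = Box Box Box (not p -> p). Evaluate φ at each world:
  u (successors {u, v, w}): φ is false.
  v (successors {u, x, y, z}): φ is false.
  w (successors {u, v, w, x, t}): φ is false.
  x (successors {v, w, x, y, z}): φ is false.
  y (successors {w, x, z}): φ is false.
  z (successors {z, t}): φ is false.
  t (successors {u, w, x, y, z, t}): φ is false.
For instance, at y:
  At y: Box Box Box (not p -> p) requires Box Box (not p -> p) at every successor {w, x, z}.
    Box Box (not p -> p) fails at w, so Box Box Box (not p -> p) is false at y.
      At w: Box Box (not p -> p) requires Box (not p -> p) at every successor {u, v, w, x, t}.
        Box (not p -> p) fails at u, so Box Box (not p -> p) is false at w.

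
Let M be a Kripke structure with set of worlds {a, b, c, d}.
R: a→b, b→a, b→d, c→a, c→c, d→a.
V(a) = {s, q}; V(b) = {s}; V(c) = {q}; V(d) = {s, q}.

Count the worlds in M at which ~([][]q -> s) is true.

Let φ = ~([][]q -> s). Evaluate φ at each world:
  a (successors {b}): φ is false.
  b (successors {a, d}): φ is false.
  c (successors {a, c}): φ is false.
  d (successors {a}): φ is false.
For instance, at c:
  At c: [][]q -> s is true, so ~([][]q -> s) is false.
    At c: [][]q is false, s is false, so [][]q -> s is true.
      At c: [][]q requires []q at every successor {a, c}.
        []q fails at a, so [][]q is false at c.
Satisfying worlds: none.

0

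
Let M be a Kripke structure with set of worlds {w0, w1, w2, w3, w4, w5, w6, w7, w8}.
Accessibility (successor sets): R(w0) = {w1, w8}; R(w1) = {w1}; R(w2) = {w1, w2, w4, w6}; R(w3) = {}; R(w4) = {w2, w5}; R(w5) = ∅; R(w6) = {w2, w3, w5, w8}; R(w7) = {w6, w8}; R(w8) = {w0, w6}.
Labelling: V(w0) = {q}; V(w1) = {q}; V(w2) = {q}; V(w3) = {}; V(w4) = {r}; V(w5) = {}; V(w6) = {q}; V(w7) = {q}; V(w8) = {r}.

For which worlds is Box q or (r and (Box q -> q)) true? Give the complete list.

Let φ = Box q or (r and (Box q -> q)). Evaluate φ at each world:
  w0 (successors {w1, w8}): φ is false.
  w1 (successors {w1}): φ is true.
  w2 (successors {w1, w2, w4, w6}): φ is false.
  w3 (successors ∅): φ is true.
  w4 (successors {w2, w5}): φ is true.
  w5 (successors ∅): φ is true.
  w6 (successors {w2, w3, w5, w8}): φ is false.
  w7 (successors {w6, w8}): φ is false.
  w8 (successors {w0, w6}): φ is true.
For instance, at w4:
  At w4: Box q is false, r and (Box q -> q) is true, so Box q or (r and (Box q -> q)) is true.
    At w4: Box q requires q at every successor {w2, w5}.
      q fails at w5, so Box q is false at w4.
    At w4: r is true, Box q -> q is true, so r and (Box q -> q) is true.
      At w4: Box q is false, q is false, so Box q -> q is true.
Satisfying worlds: {w1, w3, w4, w5, w8}

w1, w3, w4, w5, w8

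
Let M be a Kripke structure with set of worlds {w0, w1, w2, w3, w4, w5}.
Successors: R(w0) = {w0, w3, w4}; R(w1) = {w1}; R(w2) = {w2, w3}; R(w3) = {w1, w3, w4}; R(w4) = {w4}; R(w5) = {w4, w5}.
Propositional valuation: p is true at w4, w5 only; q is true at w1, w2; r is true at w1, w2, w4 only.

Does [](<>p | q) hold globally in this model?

Yes

Let φ = [](<>p | q). Evaluate φ at each world:
  w0 (successors {w0, w3, w4}): φ is true.
  w1 (successors {w1}): φ is true.
  w2 (successors {w2, w3}): φ is true.
  w3 (successors {w1, w3, w4}): φ is true.
  w4 (successors {w4}): φ is true.
  w5 (successors {w4, w5}): φ is true.
For instance, at w5:
  At w5: [](<>p | q) requires <>p | q at every successor {w4, w5}.
      At w4: <>p is true, q is false, so <>p | q is true.
      At w5: <>p is true, q is false, so <>p | q is true.
  So [](<>p | q) is true at w5.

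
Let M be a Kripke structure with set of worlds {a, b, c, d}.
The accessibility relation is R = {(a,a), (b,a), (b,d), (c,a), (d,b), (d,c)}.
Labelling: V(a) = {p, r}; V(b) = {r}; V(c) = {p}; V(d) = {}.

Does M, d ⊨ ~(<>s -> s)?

No

At d: <>s -> s is true, so ~(<>s -> s) is false.
  At d: <>s is false, s is false, so <>s -> s is true.
    At d: <>s requires s at some successor in {b, c}.
      At b: s is false.
      At c: s is false.
    So <>s is false at d.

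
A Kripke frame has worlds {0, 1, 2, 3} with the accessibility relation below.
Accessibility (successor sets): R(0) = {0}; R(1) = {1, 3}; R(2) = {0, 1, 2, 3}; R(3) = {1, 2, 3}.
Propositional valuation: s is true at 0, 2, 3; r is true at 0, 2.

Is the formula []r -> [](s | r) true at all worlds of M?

Let φ = []r -> [](s | r). Evaluate φ at each world:
  0 (successors {0}): φ is true.
  1 (successors {1, 3}): φ is true.
  2 (successors {0, 1, 2, 3}): φ is true.
  3 (successors {1, 2, 3}): φ is true.
For instance, at 2:
  At 2: []r is false, [](s | r) is false, so []r -> [](s | r) is true.
    At 2: []r requires r at every successor {0, 1, 2, 3}.
      r fails at 1, so []r is false at 2.
    At 2: [](s | r) requires s | r at every successor {0, 1, 2, 3}.
      s | r fails at 1, so [](s | r) is false at 2.

Yes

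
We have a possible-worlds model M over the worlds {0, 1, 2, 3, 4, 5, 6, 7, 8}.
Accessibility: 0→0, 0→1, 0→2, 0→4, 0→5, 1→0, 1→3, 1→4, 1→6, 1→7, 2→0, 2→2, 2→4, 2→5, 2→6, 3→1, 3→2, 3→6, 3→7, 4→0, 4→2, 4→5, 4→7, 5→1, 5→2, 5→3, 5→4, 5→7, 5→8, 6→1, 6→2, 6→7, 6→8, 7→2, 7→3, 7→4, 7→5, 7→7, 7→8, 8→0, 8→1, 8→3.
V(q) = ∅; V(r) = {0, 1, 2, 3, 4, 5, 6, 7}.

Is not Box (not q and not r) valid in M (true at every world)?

Let φ = not Box (not q and not r). Evaluate φ at each world:
  0 (successors {0, 1, 2, 4, 5}): φ is true.
  1 (successors {0, 3, 4, 6, 7}): φ is true.
  2 (successors {0, 2, 4, 5, 6}): φ is true.
  3 (successors {1, 2, 6, 7}): φ is true.
  4 (successors {0, 2, 5, 7}): φ is true.
  5 (successors {1, 2, 3, 4, 7, 8}): φ is true.
  6 (successors {1, 2, 7, 8}): φ is true.
  7 (successors {2, 3, 4, 5, 7, 8}): φ is true.
  8 (successors {0, 1, 3}): φ is true.
For instance, at 0:
  At 0: Box (not q and not r) is false, so not Box (not q and not r) is true.
    At 0: Box (not q and not r) requires not q and not r at every successor {0, 1, 2, 4, 5}.
      not q and not r fails at 0, so Box (not q and not r) is false at 0.

Yes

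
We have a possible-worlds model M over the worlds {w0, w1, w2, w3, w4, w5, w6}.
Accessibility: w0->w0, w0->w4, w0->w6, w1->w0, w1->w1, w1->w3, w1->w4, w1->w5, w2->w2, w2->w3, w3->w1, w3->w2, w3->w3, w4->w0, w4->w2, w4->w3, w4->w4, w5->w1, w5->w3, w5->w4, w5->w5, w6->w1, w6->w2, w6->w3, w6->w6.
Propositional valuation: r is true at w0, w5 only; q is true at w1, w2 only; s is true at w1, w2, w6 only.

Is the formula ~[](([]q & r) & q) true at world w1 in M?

Yes

At w1: [](([]q & r) & q) is false, so ~[](([]q & r) & q) is true.
  At w1: [](([]q & r) & q) requires ([]q & r) & q at every successor {w0, w1, w3, w4, w5}.
    ([]q & r) & q fails at w0, so [](([]q & r) & q) is false at w1.
      At w0: []q & r is false, q is false, so ([]q & r) & q is false.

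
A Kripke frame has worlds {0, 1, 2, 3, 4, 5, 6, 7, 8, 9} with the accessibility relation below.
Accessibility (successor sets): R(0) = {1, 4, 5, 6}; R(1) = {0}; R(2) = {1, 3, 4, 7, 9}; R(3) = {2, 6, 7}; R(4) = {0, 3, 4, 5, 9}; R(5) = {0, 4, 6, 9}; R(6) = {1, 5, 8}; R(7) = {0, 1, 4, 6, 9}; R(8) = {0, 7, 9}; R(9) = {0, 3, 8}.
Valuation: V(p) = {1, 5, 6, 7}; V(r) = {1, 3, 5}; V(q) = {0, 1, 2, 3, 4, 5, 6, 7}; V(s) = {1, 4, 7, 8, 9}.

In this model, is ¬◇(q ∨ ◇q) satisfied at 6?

No

Recall that ◇ψ holds at a world iff ψ holds at some accessible world.
At 6: ◇(q ∨ ◇q) is true, so ¬◇(q ∨ ◇q) is false.
  At 6: ◇(q ∨ ◇q) requires q ∨ ◇q at some successor in {1, 5, 8}.
    q ∨ ◇q holds at 1, so ◇(q ∨ ◇q) is true at 6.
      At 1: q is true, ◇q is true, so q ∨ ◇q is true.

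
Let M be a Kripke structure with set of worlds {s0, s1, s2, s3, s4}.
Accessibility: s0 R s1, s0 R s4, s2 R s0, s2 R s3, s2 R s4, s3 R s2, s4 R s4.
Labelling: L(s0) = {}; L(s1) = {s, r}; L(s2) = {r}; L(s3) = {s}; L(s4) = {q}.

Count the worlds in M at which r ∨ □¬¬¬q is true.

3

Recall that □ψ holds at a world iff ψ holds at every accessible world, and ◇ψ holds iff ψ holds at some accessible world.
Let φ = r ∨ □¬¬¬q. Evaluate φ at each world:
  s0 (successors {s1, s4}): φ is false.
  s1 (successors ∅): φ is true.
  s2 (successors {s0, s3, s4}): φ is true.
  s3 (successors {s2}): φ is true.
  s4 (successors {s4}): φ is false.
For instance, at s2:
  At s2: r is true, □¬¬¬q is false, so r ∨ □¬¬¬q is true.
    At s2: □¬¬¬q requires ¬¬¬q at every successor {s0, s3, s4}.
      ¬¬¬q fails at s4, so □¬¬¬q is false at s2.
Satisfying worlds: {s1, s2, s3}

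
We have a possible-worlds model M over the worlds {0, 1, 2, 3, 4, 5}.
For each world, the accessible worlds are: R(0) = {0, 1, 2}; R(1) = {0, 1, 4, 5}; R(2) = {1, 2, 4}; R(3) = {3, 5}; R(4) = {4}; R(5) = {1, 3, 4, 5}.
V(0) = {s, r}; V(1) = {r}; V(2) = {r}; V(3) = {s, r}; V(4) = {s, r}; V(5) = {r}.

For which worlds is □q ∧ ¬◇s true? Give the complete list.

none

Let φ = □q ∧ ¬◇s. Evaluate φ at each world:
  0 (successors {0, 1, 2}): φ is false.
  1 (successors {0, 1, 4, 5}): φ is false.
  2 (successors {1, 2, 4}): φ is false.
  3 (successors {3, 5}): φ is false.
  4 (successors {4}): φ is false.
  5 (successors {1, 3, 4, 5}): φ is false.
For instance, at 3:
  At 3: □q is false, ¬◇s is false, so □q ∧ ¬◇s is false.
    At 3: □q requires q at every successor {3, 5}.
      q fails at 3, so □q is false at 3.
    At 3: ◇s is true, so ¬◇s is false.
      At 3: ◇s requires s at some successor in {3, 5}.
        s holds at 3, so ◇s is true at 3.
Satisfying worlds: none.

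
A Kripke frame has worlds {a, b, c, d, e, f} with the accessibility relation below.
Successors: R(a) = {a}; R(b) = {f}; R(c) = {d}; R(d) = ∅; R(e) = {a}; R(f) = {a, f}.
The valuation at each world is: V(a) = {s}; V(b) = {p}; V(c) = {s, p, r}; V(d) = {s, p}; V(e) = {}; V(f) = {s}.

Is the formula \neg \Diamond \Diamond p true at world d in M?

Recall that \Diamond ψ holds at a world iff ψ holds at some accessible world.
At d: \Diamond \Diamond p is false, so \neg \Diamond \Diamond p is true.
  At d: no accessible worlds, so \Diamond \Diamond p is false.

Yes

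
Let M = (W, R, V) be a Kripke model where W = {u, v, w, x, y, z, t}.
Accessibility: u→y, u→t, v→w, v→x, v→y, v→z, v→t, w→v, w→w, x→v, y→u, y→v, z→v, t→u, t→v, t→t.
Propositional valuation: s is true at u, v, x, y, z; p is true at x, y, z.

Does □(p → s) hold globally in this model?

Let φ = □(p → s). Evaluate φ at each world:
  u (successors {y, t}): φ is true.
  v (successors {w, x, y, z, t}): φ is true.
  w (successors {v, w}): φ is true.
  x (successors {v}): φ is true.
  y (successors {u, v}): φ is true.
  z (successors {v}): φ is true.
  t (successors {u, v, t}): φ is true.
For instance, at z:
  At z: □(p → s) requires p → s at every successor {v}.
    At v: p → s is true.
  So □(p → s) is true at z.

Yes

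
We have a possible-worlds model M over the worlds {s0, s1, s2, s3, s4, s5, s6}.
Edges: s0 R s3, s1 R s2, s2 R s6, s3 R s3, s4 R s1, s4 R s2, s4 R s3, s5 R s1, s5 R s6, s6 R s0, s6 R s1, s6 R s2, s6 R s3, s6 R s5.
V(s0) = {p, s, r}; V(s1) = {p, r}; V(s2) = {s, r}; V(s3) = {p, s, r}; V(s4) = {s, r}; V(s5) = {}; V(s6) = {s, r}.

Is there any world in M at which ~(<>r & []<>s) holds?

No

Let φ = ~(<>r & []<>s). Evaluate φ at each world:
  s0 (successors {s3}): φ is false.
  s1 (successors {s2}): φ is false.
  s2 (successors {s6}): φ is false.
  s3 (successors {s3}): φ is false.
  s4 (successors {s1, s2, s3}): φ is false.
  s5 (successors {s1, s6}): φ is false.
  s6 (successors {s0, s1, s2, s3, s5}): φ is false.
For instance, at s6:
  At s6: <>r & []<>s is true, so ~(<>r & []<>s) is false.
    At s6: <>r is true, []<>s is true, so <>r & []<>s is true.
      At s6: <>r requires r at some successor in {s0, s1, s2, s3, s5}.
        r holds at s0, so <>r is true at s6.
      At s6: []<>s requires <>s at every successor {s0, s1, s2, s3, s5}.
        At s0: <>s is true.
        At s1: <>s is true.
        At s2: <>s is true.
        At s3: <>s is true.
        At s5: <>s is true.
      So []<>s is true at s6.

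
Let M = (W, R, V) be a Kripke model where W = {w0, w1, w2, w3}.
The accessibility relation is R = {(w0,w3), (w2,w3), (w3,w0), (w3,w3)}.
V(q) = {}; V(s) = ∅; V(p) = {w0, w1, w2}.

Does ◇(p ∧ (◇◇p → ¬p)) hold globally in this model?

No

Let φ = ◇(p ∧ (◇◇p → ¬p)). Evaluate φ at each world:
  w0 (successors {w3}): φ is false.
  w1 (successors ∅): φ is false.
  w2 (successors {w3}): φ is false.
  w3 (successors {w0, w3}): φ is false.
Detail at w0 (counterexample):
  At w0: ◇(p ∧ (◇◇p → ¬p)) requires p ∧ (◇◇p → ¬p) at some successor in {w3}.
    At w3: p ∧ (◇◇p → ¬p) is false.
  So ◇(p ∧ (◇◇p → ¬p)) is false at w0.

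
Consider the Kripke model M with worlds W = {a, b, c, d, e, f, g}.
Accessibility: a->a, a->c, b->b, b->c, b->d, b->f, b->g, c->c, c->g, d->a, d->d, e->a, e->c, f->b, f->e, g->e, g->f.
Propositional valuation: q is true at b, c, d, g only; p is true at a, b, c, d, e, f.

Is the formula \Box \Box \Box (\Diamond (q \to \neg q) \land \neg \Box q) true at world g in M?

Recall that \Box ψ holds at a world iff ψ holds at every accessible world, and \Diamond ψ holds iff ψ holds at some accessible world.
At g: \Box \Box \Box (\Diamond (q \to \neg q) \land \neg \Box q) requires \Box \Box (\Diamond (q \to \neg q) \land \neg \Box q) at every successor {e, f}.
  \Box \Box (\Diamond (q \to \neg q) \land \neg \Box q) fails at e, so \Box \Box \Box (\Diamond (q \to \neg q) \land \neg \Box q) is false at g.
    At e: \Box \Box (\Diamond (q \to \neg q) \land \neg \Box q) requires \Box (\Diamond (q \to \neg q) \land \neg \Box q) at every successor {a, c}.
      \Box (\Diamond (q \to \neg q) \land \neg \Box q) fails at a, so \Box \Box (\Diamond (q \to \neg q) \land \neg \Box q) is false at e.

No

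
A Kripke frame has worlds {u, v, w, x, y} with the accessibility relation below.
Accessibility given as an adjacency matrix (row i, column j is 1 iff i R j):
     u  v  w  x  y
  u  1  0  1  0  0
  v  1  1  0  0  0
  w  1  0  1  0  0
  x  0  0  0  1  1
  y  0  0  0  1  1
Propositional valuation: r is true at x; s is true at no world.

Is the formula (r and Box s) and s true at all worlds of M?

Let φ = (r and Box s) and s. Evaluate φ at each world:
  u (successors {u, w}): φ is false.
  v (successors {u, v}): φ is false.
  w (successors {u, w}): φ is false.
  x (successors {x, y}): φ is false.
  y (successors {x, y}): φ is false.
Detail at u (counterexample):
  At u: r and Box s is false, s is false, so (r and Box s) and s is false.
    At u: r is false, Box s is false, so r and Box s is false.
      At u: Box s requires s at every successor {u, w}.
        s fails at u, so Box s is false at u.

No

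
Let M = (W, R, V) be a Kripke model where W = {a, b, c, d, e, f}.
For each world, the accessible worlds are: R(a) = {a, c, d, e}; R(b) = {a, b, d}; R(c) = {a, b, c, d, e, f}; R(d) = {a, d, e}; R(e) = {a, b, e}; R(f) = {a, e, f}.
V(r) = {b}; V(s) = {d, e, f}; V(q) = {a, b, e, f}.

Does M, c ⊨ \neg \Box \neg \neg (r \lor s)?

Yes

At c: \Box \neg \neg (r \lor s) is false, so \neg \Box \neg \neg (r \lor s) is true.
  At c: \Box \neg \neg (r \lor s) requires \neg \neg (r \lor s) at every successor {a, b, c, d, e, f}.
    \neg \neg (r \lor s) fails at a, so \Box \neg \neg (r \lor s) is false at c.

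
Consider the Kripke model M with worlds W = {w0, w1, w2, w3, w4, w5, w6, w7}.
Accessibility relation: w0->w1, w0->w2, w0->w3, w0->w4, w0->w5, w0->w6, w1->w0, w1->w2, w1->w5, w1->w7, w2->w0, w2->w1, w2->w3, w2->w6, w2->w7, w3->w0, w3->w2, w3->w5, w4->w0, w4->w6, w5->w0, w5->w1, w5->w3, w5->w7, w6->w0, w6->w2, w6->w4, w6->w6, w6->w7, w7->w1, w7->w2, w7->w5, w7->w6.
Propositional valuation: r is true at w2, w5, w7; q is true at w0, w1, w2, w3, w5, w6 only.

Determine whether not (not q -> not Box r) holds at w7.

No

At w7: not q -> not Box r is true, so not (not q -> not Box r) is false.
  At w7: not q is true, not Box r is true, so not q -> not Box r is true.
    At w7: Box r is false, so not Box r is true.
      At w7: Box r requires r at every successor {w1, w2, w5, w6}.
        r fails at w1, so Box r is false at w7.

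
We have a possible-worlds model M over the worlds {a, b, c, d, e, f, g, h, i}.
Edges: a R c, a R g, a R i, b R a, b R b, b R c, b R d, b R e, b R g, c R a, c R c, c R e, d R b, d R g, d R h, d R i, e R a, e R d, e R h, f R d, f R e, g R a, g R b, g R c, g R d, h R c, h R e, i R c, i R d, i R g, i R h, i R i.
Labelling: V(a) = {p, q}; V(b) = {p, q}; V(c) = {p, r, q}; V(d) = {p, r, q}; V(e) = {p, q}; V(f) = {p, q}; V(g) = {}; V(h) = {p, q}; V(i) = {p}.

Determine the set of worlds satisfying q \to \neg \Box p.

Recall that \Box ψ holds at a world iff ψ holds at every accessible world, and \Diamond ψ holds iff ψ holds at some accessible world.
Let φ = q \to \neg \Box p. Evaluate φ at each world:
  a (successors {c, g, i}): φ is true.
  b (successors {a, b, c, d, e, g}): φ is true.
  c (successors {a, c, e}): φ is false.
  d (successors {b, g, h, i}): φ is true.
  e (successors {a, d, h}): φ is false.
  f (successors {d, e}): φ is false.
  g (successors {a, b, c, d}): φ is true.
  h (successors {c, e}): φ is false.
  i (successors {c, d, g, h, i}): φ is true.
For instance, at e:
  At e: q is true, \neg \Box p is false, so q \to \neg \Box p is false.
    At e: \Box p is true, so \neg \Box p is false.
      At e: \Box p requires p at every successor {a, d, h}.
        At a: p is true.
        At d: p is true.
        At h: p is true.
      So \Box p is true at e.
Satisfying worlds: {a, b, d, g, i}

a, b, d, g, i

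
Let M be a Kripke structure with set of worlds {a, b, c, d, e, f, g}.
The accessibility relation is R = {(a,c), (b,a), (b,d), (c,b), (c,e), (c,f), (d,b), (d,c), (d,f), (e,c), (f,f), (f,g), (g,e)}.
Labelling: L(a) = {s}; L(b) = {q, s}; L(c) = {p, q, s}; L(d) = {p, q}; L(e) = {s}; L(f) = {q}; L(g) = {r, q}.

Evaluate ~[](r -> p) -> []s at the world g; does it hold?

Yes

Recall that []ψ holds at a world iff ψ holds at every accessible world, and <>ψ holds iff ψ holds at some accessible world.
At g: ~[](r -> p) is false, []s is true, so ~[](r -> p) -> []s is true.
  At g: [](r -> p) is true, so ~[](r -> p) is false.
    At g: [](r -> p) requires r -> p at every successor {e}.
      At e: r -> p is true.
    So [](r -> p) is true at g.
  At g: []s requires s at every successor {e}.
    At e: s is true.
  So []s is true at g.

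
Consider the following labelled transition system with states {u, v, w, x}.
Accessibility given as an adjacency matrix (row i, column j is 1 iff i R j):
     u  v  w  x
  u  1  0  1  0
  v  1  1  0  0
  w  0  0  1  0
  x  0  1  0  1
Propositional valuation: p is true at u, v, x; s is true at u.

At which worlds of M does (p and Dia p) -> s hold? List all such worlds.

Let φ = (p and Dia p) -> s. Evaluate φ at each world:
  u (successors {u, w}): φ is true.
  v (successors {u, v}): φ is false.
  w (successors {w}): φ is true.
  x (successors {v, x}): φ is false.
For instance, at w:
  At w: p and Dia p is false, s is false, so (p and Dia p) -> s is true.
    At w: p is false, Dia p is false, so p and Dia p is false.
      At w: Dia p requires p at some successor in {w}.
        At w: p is false.
      So Dia p is false at w.
Satisfying worlds: {u, w}

u, w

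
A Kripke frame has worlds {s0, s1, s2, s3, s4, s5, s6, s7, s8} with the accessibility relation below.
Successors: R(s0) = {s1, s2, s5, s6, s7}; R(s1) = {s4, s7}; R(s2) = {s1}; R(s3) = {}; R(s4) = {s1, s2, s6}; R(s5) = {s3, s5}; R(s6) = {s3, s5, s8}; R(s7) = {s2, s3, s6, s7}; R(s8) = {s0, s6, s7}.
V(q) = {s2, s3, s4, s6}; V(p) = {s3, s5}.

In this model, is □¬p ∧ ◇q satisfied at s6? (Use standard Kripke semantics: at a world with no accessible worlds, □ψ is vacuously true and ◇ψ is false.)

At s6: □¬p is false, ◇q is true, so □¬p ∧ ◇q is false.
  At s6: □¬p requires ¬p at every successor {s3, s5, s8}.
    ¬p fails at s3, so □¬p is false at s6.
  At s6: ◇q requires q at some successor in {s3, s5, s8}.
    q holds at s3, so ◇q is true at s6.

No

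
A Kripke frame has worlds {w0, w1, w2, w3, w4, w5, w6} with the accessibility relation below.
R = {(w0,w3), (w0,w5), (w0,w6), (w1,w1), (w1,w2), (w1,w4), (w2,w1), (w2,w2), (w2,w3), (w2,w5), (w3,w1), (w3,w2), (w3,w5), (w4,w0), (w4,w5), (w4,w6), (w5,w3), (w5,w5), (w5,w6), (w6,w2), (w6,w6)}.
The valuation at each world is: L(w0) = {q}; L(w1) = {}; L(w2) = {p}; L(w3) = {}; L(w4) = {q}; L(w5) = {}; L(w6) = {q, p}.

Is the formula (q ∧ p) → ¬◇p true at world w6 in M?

No

Recall that ◇ψ holds at a world iff ψ holds at some accessible world.
At w6: q ∧ p is true, ¬◇p is false, so (q ∧ p) → ¬◇p is false.
  At w6: ◇p is true, so ¬◇p is false.
    At w6: ◇p requires p at some successor in {w2, w6}.
      p holds at w2, so ◇p is true at w6.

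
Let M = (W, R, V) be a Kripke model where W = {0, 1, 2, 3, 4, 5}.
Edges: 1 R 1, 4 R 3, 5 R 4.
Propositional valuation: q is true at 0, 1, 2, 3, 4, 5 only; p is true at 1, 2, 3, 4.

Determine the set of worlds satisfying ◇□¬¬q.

Recall that □ψ holds at a world iff ψ holds at every accessible world, and ◇ψ holds iff ψ holds at some accessible world.
Let φ = ◇□¬¬q. Evaluate φ at each world:
  0 (successors ∅): φ is false.
  1 (successors {1}): φ is true.
  2 (successors ∅): φ is false.
  3 (successors ∅): φ is false.
  4 (successors {3}): φ is true.
  5 (successors {4}): φ is true.
For instance, at 4:
  At 4: ◇□¬¬q requires □¬¬q at some successor in {3}.
    □¬¬q holds at 3, so ◇□¬¬q is true at 4.
      At 3: no accessible worlds, so □¬¬q holds vacuously.
Satisfying worlds: {1, 4, 5}

1, 4, 5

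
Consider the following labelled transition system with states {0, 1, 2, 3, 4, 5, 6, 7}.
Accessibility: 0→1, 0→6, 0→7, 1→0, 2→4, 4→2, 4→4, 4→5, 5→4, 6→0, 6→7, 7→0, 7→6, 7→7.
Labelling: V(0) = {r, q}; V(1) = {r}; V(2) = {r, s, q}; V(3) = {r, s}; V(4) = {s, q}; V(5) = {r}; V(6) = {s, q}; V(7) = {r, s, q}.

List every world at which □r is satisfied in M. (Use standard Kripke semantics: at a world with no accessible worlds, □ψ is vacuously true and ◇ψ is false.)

Recall that □ψ holds at a world iff ψ holds at every accessible world, and ◇ψ holds iff ψ holds at some accessible world.
Let φ = □r. Evaluate φ at each world:
  0 (successors {1, 6, 7}): φ is false.
  1 (successors {0}): φ is true.
  2 (successors {4}): φ is false.
  3 (successors ∅): φ is true.
  4 (successors {2, 4, 5}): φ is false.
  5 (successors {4}): φ is false.
  6 (successors {0, 7}): φ is true.
  7 (successors {0, 6, 7}): φ is false.
For instance, at 5:
  At 5: □r requires r at every successor {4}.
    r fails at 4, so □r is false at 5.
Satisfying worlds: {1, 3, 6}

1, 3, 6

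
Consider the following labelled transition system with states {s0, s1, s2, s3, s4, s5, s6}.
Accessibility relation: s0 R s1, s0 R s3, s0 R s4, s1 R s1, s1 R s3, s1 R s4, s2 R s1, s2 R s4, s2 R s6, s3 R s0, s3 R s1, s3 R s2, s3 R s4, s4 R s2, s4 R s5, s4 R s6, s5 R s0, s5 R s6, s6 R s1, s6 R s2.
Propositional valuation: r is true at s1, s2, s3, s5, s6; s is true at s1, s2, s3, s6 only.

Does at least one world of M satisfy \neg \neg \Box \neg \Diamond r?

No

Let φ = \neg \neg \Box \neg \Diamond r. Evaluate φ at each world:
  s0 (successors {s1, s3, s4}): φ is false.
  s1 (successors {s1, s3, s4}): φ is false.
  s2 (successors {s1, s4, s6}): φ is false.
  s3 (successors {s0, s1, s2, s4}): φ is false.
  s4 (successors {s2, s5, s6}): φ is false.
  s5 (successors {s0, s6}): φ is false.
  s6 (successors {s1, s2}): φ is false.
For instance, at s4:
  At s4: \neg \Box \neg \Diamond r is true, so \neg \neg \Box \neg \Diamond r is false.
    At s4: \Box \neg \Diamond r is false, so \neg \Box \neg \Diamond r is true.
      At s4: \Box \neg \Diamond r requires \neg \Diamond r at every successor {s2, s5, s6}.
        \neg \Diamond r fails at s2, so \Box \neg \Diamond r is false at s4.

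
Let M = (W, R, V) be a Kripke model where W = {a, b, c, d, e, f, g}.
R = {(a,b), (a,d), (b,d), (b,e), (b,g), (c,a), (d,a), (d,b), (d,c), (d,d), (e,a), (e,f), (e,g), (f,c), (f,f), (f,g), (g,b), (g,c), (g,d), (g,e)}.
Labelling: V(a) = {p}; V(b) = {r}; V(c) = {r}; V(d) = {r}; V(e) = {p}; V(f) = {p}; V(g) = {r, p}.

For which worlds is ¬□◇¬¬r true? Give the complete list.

Let φ = ¬□◇¬¬r. Evaluate φ at each world:
  a (successors {b, d}): φ is false.
  b (successors {d, e, g}): φ is false.
  c (successors {a}): φ is false.
  d (successors {a, b, c, d}): φ is true.
  e (successors {a, f, g}): φ is false.
  f (successors {c, f, g}): φ is true.
  g (successors {b, c, d, e}): φ is true.
For instance, at f:
  At f: □◇¬¬r is false, so ¬□◇¬¬r is true.
    At f: □◇¬¬r requires ◇¬¬r at every successor {c, f, g}.
      ◇¬¬r fails at c, so □◇¬¬r is false at f.
Satisfying worlds: {d, f, g}

d, f, g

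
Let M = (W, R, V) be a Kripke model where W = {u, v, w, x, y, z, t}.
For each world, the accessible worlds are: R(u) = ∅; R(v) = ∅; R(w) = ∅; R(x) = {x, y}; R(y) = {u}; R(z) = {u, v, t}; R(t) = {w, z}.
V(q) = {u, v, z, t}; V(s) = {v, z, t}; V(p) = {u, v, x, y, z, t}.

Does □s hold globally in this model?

Let φ = □s. Evaluate φ at each world:
  u (successors ∅): φ is true.
  v (successors ∅): φ is true.
  w (successors ∅): φ is true.
  x (successors {x, y}): φ is false.
  y (successors {u}): φ is false.
  z (successors {u, v, t}): φ is false.
  t (successors {w, z}): φ is false.
Detail at x (counterexample):
  At x: □s requires s at every successor {x, y}.
    s fails at x, so □s is false at x.

No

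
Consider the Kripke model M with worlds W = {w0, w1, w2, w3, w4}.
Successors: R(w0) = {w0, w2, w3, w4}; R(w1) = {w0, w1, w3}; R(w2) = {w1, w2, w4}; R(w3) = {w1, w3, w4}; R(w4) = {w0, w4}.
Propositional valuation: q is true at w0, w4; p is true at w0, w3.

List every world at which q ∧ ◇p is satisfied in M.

Let φ = q ∧ ◇p. Evaluate φ at each world:
  w0 (successors {w0, w2, w3, w4}): φ is true.
  w1 (successors {w0, w1, w3}): φ is false.
  w2 (successors {w1, w2, w4}): φ is false.
  w3 (successors {w1, w3, w4}): φ is false.
  w4 (successors {w0, w4}): φ is true.
For instance, at w0:
  At w0: q is true, ◇p is true, so q ∧ ◇p is true.
    At w0: ◇p requires p at some successor in {w0, w2, w3, w4}.
      p holds at w0, so ◇p is true at w0.
Satisfying worlds: {w0, w4}

w0, w4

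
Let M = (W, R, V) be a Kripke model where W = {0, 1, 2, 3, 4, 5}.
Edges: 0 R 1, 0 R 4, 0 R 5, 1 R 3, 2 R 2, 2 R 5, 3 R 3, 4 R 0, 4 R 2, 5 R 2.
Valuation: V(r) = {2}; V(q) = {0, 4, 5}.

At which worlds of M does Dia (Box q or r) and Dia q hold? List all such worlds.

2, 4

Recall that Box ψ holds at a world iff ψ holds at every accessible world, and Dia ψ holds iff ψ holds at some accessible world.
Let φ = Dia (Box q or r) and Dia q. Evaluate φ at each world:
  0 (successors {1, 4, 5}): φ is false.
  1 (successors {3}): φ is false.
  2 (successors {2, 5}): φ is true.
  3 (successors {3}): φ is false.
  4 (successors {0, 2}): φ is true.
  5 (successors {2}): φ is false.
For instance, at 0:
  At 0: Dia (Box q or r) is false, Dia q is true, so Dia (Box q or r) and Dia q is false.
    At 0: Dia (Box q or r) requires Box q or r at some successor in {1, 4, 5}.
      At 1: Box q or r is false.
      At 4: Box q or r is false.
      At 5: Box q or r is false.
    So Dia (Box q or r) is false at 0.
    At 0: Dia q requires q at some successor in {1, 4, 5}.
      q holds at 4, so Dia q is true at 0.
Satisfying worlds: {2, 4}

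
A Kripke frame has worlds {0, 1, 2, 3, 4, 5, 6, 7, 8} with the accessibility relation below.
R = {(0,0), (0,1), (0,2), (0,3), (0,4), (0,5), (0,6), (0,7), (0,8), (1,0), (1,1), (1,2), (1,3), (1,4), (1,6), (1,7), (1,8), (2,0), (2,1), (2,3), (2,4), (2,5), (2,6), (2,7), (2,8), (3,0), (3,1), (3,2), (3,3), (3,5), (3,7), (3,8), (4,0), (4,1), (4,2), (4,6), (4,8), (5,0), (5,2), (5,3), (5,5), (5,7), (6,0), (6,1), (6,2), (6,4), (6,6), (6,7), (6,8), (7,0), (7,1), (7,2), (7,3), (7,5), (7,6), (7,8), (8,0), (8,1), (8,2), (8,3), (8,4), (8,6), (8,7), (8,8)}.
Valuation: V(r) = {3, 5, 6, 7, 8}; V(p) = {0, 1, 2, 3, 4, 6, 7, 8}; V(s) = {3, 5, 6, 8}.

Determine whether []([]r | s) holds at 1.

No

Recall that []ψ holds at a world iff ψ holds at every accessible world, and <>ψ holds iff ψ holds at some accessible world.
At 1: []([]r | s) requires []r | s at every successor {0, 1, 2, 3, 4, 6, 7, 8}.
  []r | s fails at 0, so []([]r | s) is false at 1.
    At 0: []r is false, s is false, so []r | s is false.
      At 0: []r requires r at every successor {0, 1, 2, 3, 4, 5, 6, 7, 8}.
        r fails at 0, so []r is false at 0.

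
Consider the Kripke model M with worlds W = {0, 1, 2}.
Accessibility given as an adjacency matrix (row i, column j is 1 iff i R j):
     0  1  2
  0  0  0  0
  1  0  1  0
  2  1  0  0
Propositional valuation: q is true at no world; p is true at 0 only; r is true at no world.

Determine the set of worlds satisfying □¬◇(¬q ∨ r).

0, 2

Recall that □ψ holds at a world iff ψ holds at every accessible world, and ◇ψ holds iff ψ holds at some accessible world.
Let φ = □¬◇(¬q ∨ r). Evaluate φ at each world:
  0 (successors ∅): φ is true.
  1 (successors {1}): φ is false.
  2 (successors {0}): φ is true.
For instance, at 2:
  At 2: □¬◇(¬q ∨ r) requires ¬◇(¬q ∨ r) at every successor {0}.
      At 0: ◇(¬q ∨ r) is false, so ¬◇(¬q ∨ r) is true.
  So □¬◇(¬q ∨ r) is true at 2.
Satisfying worlds: {0, 2}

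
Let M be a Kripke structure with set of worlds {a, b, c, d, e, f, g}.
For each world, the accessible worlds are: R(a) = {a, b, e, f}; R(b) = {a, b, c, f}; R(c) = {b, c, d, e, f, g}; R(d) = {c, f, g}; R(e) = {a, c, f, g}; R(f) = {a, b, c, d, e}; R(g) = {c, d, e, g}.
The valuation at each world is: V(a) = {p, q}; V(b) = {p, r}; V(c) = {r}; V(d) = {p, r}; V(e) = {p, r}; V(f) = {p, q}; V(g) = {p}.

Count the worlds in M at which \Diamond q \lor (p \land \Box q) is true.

Let φ = \Diamond q \lor (p \land \Box q). Evaluate φ at each world:
  a (successors {a, b, e, f}): φ is true.
  b (successors {a, b, c, f}): φ is true.
  c (successors {b, c, d, e, f, g}): φ is true.
  d (successors {c, f, g}): φ is true.
  e (successors {a, c, f, g}): φ is true.
  f (successors {a, b, c, d, e}): φ is true.
  g (successors {c, d, e, g}): φ is false.
For instance, at g:
  At g: \Diamond q is false, p \land \Box q is false, so \Diamond q \lor (p \land \Box q) is false.
    At g: \Diamond q requires q at some successor in {c, d, e, g}.
      At c: q is false.
      At d: q is false.
      At e: q is false.
      At g: q is false.
    So \Diamond q is false at g.
    At g: p is true, \Box q is false, so p \land \Box q is false.
      At g: \Box q requires q at every successor {c, d, e, g}.
        q fails at c, so \Box q is false at g.
Satisfying worlds: {a, b, c, d, e, f}

6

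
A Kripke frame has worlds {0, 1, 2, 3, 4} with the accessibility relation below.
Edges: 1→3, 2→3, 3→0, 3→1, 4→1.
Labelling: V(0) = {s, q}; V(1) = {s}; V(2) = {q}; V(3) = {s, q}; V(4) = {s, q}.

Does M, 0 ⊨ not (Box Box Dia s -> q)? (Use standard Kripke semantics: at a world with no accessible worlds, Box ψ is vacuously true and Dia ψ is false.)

At 0: Box Box Dia s -> q is true, so not (Box Box Dia s -> q) is false.
  At 0: Box Box Dia s is true, q is true, so Box Box Dia s -> q is true.
    At 0: no accessible worlds, so Box Box Dia s holds vacuously.

No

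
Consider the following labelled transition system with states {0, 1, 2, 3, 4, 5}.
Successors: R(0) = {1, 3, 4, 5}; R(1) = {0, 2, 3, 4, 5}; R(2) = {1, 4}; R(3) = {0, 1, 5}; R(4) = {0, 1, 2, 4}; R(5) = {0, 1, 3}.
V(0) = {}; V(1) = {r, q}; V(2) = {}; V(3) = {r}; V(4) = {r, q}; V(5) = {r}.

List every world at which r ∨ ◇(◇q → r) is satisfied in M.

Let φ = r ∨ ◇(◇q → r). Evaluate φ at each world:
  0 (successors {1, 3, 4, 5}): φ is true.
  1 (successors {0, 2, 3, 4, 5}): φ is true.
  2 (successors {1, 4}): φ is true.
  3 (successors {0, 1, 5}): φ is true.
  4 (successors {0, 1, 2, 4}): φ is true.
  5 (successors {0, 1, 3}): φ is true.
For instance, at 4:
  At 4: r is true, ◇(◇q → r) is true, so r ∨ ◇(◇q → r) is true.
    At 4: ◇(◇q → r) requires ◇q → r at some successor in {0, 1, 2, 4}.
      ◇q → r holds at 1, so ◇(◇q → r) is true at 4.
Satisfying worlds: {0, 1, 2, 3, 4, 5}

0, 1, 2, 3, 4, 5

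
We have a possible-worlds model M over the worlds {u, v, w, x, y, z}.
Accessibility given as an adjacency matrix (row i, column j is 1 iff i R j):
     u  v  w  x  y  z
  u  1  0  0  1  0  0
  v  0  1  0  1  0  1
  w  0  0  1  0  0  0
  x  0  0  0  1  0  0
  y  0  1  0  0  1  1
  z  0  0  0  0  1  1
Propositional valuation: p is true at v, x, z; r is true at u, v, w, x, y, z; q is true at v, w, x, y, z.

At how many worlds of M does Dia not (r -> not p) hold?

Let φ = Dia not (r -> not p). Evaluate φ at each world:
  u (successors {u, x}): φ is true.
  v (successors {v, x, z}): φ is true.
  w (successors {w}): φ is false.
  x (successors {x}): φ is true.
  y (successors {v, y, z}): φ is true.
  z (successors {y, z}): φ is true.
For instance, at w:
  At w: Dia not (r -> not p) requires not (r -> not p) at some successor in {w}.
    At w: not (r -> not p) is false.
  So Dia not (r -> not p) is false at w.
Satisfying worlds: {u, v, x, y, z}

5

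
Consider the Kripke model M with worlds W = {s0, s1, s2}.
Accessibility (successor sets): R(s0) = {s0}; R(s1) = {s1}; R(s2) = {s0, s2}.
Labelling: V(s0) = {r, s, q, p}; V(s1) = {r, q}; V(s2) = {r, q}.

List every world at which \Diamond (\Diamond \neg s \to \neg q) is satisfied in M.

s0, s2

Let φ = \Diamond (\Diamond \neg s \to \neg q). Evaluate φ at each world:
  s0 (successors {s0}): φ is true.
  s1 (successors {s1}): φ is false.
  s2 (successors {s0, s2}): φ is true.
For instance, at s2:
  At s2: \Diamond (\Diamond \neg s \to \neg q) requires \Diamond \neg s \to \neg q at some successor in {s0, s2}.
    \Diamond \neg s \to \neg q holds at s0, so \Diamond (\Diamond \neg s \to \neg q) is true at s2.
      At s0: \Diamond \neg s is false, \neg q is false, so \Diamond \neg s \to \neg q is true.
Satisfying worlds: {s0, s2}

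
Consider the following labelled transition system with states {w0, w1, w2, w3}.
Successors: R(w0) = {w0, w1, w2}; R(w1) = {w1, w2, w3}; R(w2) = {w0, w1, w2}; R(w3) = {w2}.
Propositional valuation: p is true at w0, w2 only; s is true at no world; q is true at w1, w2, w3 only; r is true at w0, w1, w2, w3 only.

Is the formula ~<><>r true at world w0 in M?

No

Recall that <>ψ holds at a world iff ψ holds at some accessible world.
At w0: <><>r is true, so ~<><>r is false.
  At w0: <><>r requires <>r at some successor in {w0, w1, w2}.
    <>r holds at w0, so <><>r is true at w0.
      At w0: <>r requires r at some successor in {w0, w1, w2}.
        r holds at w0, so <>r is true at w0.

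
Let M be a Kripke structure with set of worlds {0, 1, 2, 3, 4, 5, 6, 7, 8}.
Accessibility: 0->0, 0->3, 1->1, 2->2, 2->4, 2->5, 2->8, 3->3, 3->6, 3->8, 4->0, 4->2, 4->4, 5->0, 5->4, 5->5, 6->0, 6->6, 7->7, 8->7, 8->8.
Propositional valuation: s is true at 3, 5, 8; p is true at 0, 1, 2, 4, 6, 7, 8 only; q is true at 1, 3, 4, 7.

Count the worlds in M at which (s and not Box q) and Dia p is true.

Let φ = (s and not Box q) and Dia p. Evaluate φ at each world:
  0 (successors {0, 3}): φ is false.
  1 (successors {1}): φ is false.
  2 (successors {2, 4, 5, 8}): φ is false.
  3 (successors {3, 6, 8}): φ is true.
  4 (successors {0, 2, 4}): φ is false.
  5 (successors {0, 4, 5}): φ is true.
  6 (successors {0, 6}): φ is false.
  7 (successors {7}): φ is false.
  8 (successors {7, 8}): φ is true.
For instance, at 0:
  At 0: s and not Box q is false, Dia p is true, so (s and not Box q) and Dia p is false.
    At 0: s is false, not Box q is true, so s and not Box q is false.
      At 0: Box q is false, so not Box q is true.
    At 0: Dia p requires p at some successor in {0, 3}.
      p holds at 0, so Dia p is true at 0.
Satisfying worlds: {3, 5, 8}

3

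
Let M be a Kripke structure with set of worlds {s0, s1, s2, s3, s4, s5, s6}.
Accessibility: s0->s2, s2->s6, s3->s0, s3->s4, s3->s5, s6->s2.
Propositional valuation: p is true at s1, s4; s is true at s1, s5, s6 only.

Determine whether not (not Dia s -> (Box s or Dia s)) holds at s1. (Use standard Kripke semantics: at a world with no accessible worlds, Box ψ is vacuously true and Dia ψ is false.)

At s1: not Dia s -> (Box s or Dia s) is true, so not (not Dia s -> (Box s or Dia s)) is false.
  At s1: not Dia s is true, Box s or Dia s is true, so not Dia s -> (Box s or Dia s) is true.
    At s1: Dia s is false, so not Dia s is true.
      At s1: no accessible worlds, so Dia s is false.
    At s1: Box s is true, Dia s is false, so Box s or Dia s is true.
      At s1: no accessible worlds, so Box s holds vacuously.
      At s1: no accessible worlds, so Dia s is false.

No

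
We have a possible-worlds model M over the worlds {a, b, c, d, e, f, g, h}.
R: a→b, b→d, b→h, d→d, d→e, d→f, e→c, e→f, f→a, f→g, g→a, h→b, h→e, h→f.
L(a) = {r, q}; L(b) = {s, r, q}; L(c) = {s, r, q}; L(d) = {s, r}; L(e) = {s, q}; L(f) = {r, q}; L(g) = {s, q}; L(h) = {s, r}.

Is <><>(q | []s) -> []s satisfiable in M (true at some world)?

Yes

Let φ = <><>(q | []s) -> []s. Evaluate φ at each world:
  a (successors {b}): φ is true.
  b (successors {d, h}): φ is true.
  c (successors ∅): φ is true.
  d (successors {d, e, f}): φ is false.
  e (successors {c, f}): φ is false.
  f (successors {a, g}): φ is false.
  g (successors {a}): φ is false.
  h (successors {b, e, f}): φ is false.
Detail at a (witness):
  At a: <><>(q | []s) is false, []s is true, so <><>(q | []s) -> []s is true.
    At a: <><>(q | []s) requires <>(q | []s) at some successor in {b}.
      At b: <>(q | []s) is false.
    So <><>(q | []s) is false at a.
    At a: []s requires s at every successor {b}.
      At b: s is true.
    So []s is true at a.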